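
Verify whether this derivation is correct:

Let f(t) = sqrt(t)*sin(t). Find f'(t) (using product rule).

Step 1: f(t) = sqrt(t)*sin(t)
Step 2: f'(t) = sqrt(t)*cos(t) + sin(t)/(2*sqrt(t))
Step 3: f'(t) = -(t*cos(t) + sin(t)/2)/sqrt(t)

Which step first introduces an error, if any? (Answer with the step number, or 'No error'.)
Step 3

Step 3 is incorrect due to a sign flip.
The step shows: -(t*cos(t) + sin(t)/2)/sqrt(t)
The correct value should be: (t*cos(t) + sin(t)/2)/sqrt(t)

Explanation: The sign of the whole expression was flipped: the term (t*cos(t) + sin(t)/2)/sqrt(t) was incorrectly written as -(t*cos(t) + sin(t)/2)/sqrt(t)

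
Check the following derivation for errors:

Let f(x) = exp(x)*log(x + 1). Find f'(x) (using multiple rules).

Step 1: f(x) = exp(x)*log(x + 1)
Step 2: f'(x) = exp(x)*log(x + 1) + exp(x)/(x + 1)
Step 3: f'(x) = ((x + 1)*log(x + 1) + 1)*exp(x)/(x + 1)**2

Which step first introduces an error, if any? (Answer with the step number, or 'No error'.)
Step 3

Step 3 is incorrect due to a wrong exponent.
The step shows: ((x + 1)*log(x + 1) + 1)*exp(x)/(x + 1)**2
The correct value should be: ((x + 1)*log(x + 1) + 1)*exp(x)/(x + 1)

Explanation: The exponent -1 on x + 1 was incorrectly written as -2: the term ((x + 1)*log(x + 1) + 1)*exp(x)/(x + 1) was incorrectly written as ((x + 1)*log(x + 1) + 1)*exp(x)/(x + 1)**2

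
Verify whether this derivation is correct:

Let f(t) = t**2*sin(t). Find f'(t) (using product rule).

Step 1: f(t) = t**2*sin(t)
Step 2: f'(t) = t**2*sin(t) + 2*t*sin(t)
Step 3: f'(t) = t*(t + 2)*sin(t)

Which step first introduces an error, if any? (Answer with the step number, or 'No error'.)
Step 2

Step 2 is incorrect due to a wrong trig function.
The step shows: t**2*sin(t) + 2*t*sin(t)
The correct value should be: t**2*cos(t) + 2*t*sin(t)

Explanation: cos(t) was incorrectly written as sin(t): the term t**2*cos(t) was incorrectly written as t**2*sin(t)
The later steps are derived from this incorrect expression, so the error originates in Step 2.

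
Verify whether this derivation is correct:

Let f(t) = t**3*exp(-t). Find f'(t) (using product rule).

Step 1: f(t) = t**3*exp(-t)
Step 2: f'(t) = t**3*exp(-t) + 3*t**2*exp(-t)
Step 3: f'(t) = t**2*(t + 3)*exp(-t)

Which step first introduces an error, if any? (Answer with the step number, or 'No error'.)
Step 2

Step 2 is incorrect due to a sign flip.
The step shows: t**3*exp(-t) + 3*t**2*exp(-t)
The correct value should be: -t**3*exp(-t) + 3*t**2*exp(-t)

Explanation: The sign of one term was flipped: the term -t**3*exp(-t) was incorrectly written as t**3*exp(-t)
The later steps are derived from this incorrect expression, so the error originates in Step 2.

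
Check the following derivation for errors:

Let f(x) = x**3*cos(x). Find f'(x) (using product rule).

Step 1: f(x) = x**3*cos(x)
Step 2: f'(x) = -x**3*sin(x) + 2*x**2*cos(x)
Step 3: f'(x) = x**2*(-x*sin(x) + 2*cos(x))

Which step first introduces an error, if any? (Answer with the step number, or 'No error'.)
Step 2

Step 2 is incorrect due to a wrong coefficient.
The step shows: -x**3*sin(x) + 2*x**2*cos(x)
The correct value should be: -x**3*sin(x) + 3*x**2*cos(x)

Explanation: The coefficient 3 was incorrectly written as 2: the term 3*x**2*cos(x) was incorrectly written as 2*x**2*cos(x)
The later steps are derived from this incorrect expression, so the error originates in Step 2.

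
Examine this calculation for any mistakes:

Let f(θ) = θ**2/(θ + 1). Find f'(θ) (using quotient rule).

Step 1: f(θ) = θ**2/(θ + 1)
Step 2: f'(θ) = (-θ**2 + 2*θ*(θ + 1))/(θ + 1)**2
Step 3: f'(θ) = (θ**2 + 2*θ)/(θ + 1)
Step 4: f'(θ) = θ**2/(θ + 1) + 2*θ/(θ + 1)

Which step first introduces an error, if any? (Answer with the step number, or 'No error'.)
Step 3

Step 3 is incorrect due to a wrong exponent.
The step shows: (θ**2 + 2*θ)/(θ + 1)
The correct value should be: (θ**2 + 2*θ)/(θ + 1)**2

Explanation: The exponent -2 on θ + 1 was incorrectly written as -1: the term (θ**2 + 2*θ)/(θ + 1)**2 was incorrectly written as (θ**2 + 2*θ)/(θ + 1)
The later steps are derived from this incorrect expression, so the error originates in Step 3.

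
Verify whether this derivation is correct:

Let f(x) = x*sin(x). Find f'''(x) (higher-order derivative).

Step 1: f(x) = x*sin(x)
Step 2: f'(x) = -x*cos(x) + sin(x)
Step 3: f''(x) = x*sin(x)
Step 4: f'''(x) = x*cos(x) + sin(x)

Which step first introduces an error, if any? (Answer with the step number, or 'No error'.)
Step 2

Step 2 is incorrect due to a sign flip.
The step shows: -x*cos(x) + sin(x)
The correct value should be: x*cos(x) + sin(x)

Explanation: The sign of one term was flipped: the term x*cos(x) was incorrectly written as -x*cos(x)
The later steps are derived from this incorrect expression, so the error originates in Step 2.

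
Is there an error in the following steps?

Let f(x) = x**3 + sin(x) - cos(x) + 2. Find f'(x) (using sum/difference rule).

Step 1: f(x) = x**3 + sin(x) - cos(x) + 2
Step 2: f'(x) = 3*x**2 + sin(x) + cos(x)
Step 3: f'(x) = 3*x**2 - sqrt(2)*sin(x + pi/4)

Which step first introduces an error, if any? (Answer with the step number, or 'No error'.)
Step 3

Step 3 is incorrect due to a sign flip.
The step shows: 3*x**2 - sqrt(2)*sin(x + pi/4)
The correct value should be: 3*x**2 + sqrt(2)*sin(x + pi/4)

Explanation: The sign of one term was flipped: the term sqrt(2)*sin(x + pi/4) was incorrectly written as -sqrt(2)*sin(x + pi/4)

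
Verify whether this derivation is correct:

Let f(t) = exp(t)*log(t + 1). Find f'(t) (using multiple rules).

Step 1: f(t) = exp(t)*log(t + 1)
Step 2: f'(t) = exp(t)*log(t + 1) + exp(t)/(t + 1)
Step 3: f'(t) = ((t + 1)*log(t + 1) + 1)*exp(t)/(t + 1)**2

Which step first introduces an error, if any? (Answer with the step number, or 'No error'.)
Step 3

Step 3 is incorrect due to a wrong exponent.
The step shows: ((t + 1)*log(t + 1) + 1)*exp(t)/(t + 1)**2
The correct value should be: ((t + 1)*log(t + 1) + 1)*exp(t)/(t + 1)

Explanation: The exponent -1 on t + 1 was incorrectly written as -2: the term ((t + 1)*log(t + 1) + 1)*exp(t)/(t + 1) was incorrectly written as ((t + 1)*log(t + 1) + 1)*exp(t)/(t + 1)**2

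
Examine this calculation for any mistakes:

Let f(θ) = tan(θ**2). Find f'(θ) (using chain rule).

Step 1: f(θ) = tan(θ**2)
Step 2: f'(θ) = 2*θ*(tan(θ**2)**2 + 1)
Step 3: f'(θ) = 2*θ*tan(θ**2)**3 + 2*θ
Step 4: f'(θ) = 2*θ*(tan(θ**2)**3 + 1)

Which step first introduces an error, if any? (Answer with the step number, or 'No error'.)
Step 3

Step 3 is incorrect due to a wrong exponent.
The step shows: 2*θ*tan(θ**2)**3 + 2*θ
The correct value should be: 2*θ*tan(θ**2)**2 + 2*θ

Explanation: The exponent 2 on tan(θ**2) was incorrectly written as 3: the term 2*θ*tan(θ**2)**2 was incorrectly written as 2*θ*tan(θ**2)**3
The later steps are derived from this incorrect expression, so the error originates in Step 3.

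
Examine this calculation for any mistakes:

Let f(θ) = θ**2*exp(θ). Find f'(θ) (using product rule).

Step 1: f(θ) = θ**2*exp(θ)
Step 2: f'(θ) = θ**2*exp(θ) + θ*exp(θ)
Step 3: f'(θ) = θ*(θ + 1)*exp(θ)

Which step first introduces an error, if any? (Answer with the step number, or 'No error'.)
Step 2

Step 2 is incorrect due to a wrong coefficient.
The step shows: θ**2*exp(θ) + θ*exp(θ)
The correct value should be: θ**2*exp(θ) + 2*θ*exp(θ)

Explanation: The coefficient 2 was incorrectly written as 1: the term 2*θ*exp(θ) was incorrectly written as θ*exp(θ)
The later steps are derived from this incorrect expression, so the error originates in Step 2.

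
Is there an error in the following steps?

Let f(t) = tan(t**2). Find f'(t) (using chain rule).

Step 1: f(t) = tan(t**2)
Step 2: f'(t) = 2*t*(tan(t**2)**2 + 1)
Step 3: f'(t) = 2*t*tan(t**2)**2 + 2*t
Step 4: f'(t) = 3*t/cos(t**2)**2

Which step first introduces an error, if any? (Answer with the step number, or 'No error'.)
Step 4

Step 4 is incorrect due to a wrong coefficient.
The step shows: 3*t/cos(t**2)**2
The correct value should be: 2*t/cos(t**2)**2

Explanation: The coefficient 2 was incorrectly written as 3: the term 2*t/cos(t**2)**2 was incorrectly written as 3*t/cos(t**2)**2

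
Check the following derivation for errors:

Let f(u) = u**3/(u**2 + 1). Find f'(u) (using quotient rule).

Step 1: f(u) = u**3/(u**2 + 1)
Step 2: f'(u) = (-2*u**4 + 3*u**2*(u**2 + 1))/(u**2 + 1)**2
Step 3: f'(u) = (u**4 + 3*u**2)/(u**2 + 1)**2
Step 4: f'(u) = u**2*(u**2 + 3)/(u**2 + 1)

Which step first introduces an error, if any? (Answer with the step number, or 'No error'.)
Step 4

Step 4 is incorrect due to a wrong exponent.
The step shows: u**2*(u**2 + 3)/(u**2 + 1)
The correct value should be: u**2*(u**2 + 3)/(u**2 + 1)**2

Explanation: The exponent -2 on u**2 + 1 was incorrectly written as -1: the term u**2*(u**2 + 3)/(u**2 + 1)**2 was incorrectly written as u**2*(u**2 + 3)/(u**2 + 1)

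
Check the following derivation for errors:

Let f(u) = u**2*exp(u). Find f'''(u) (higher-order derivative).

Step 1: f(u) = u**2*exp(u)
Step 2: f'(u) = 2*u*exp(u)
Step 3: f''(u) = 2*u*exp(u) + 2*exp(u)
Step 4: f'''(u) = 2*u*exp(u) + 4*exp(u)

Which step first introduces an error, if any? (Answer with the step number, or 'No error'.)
Step 2

Step 2 is incorrect due to a dropped term.
The step shows: 2*u*exp(u)
The correct value should be: u**2*exp(u) + 2*u*exp(u)

Explanation: A term was dropped: the term u**2*exp(u) was incorrectly omitted
The later steps are derived from this incorrect expression, so the error originates in Step 2.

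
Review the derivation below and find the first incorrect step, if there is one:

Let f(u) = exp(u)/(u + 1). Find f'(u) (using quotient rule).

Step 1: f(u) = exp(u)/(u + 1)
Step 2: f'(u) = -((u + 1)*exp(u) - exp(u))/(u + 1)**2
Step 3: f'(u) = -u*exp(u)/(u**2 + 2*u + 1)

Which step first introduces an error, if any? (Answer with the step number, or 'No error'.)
Step 2

Step 2 is incorrect due to a sign flip.
The step shows: -((u + 1)*exp(u) - exp(u))/(u + 1)**2
The correct value should be: ((u + 1)*exp(u) - exp(u))/(u + 1)**2

Explanation: The sign of the whole expression was flipped: the term ((u + 1)*exp(u) - exp(u))/(u + 1)**2 was incorrectly written as -((u + 1)*exp(u) - exp(u))/(u + 1)**2
The later steps are derived from this incorrect expression, so the error originates in Step 2.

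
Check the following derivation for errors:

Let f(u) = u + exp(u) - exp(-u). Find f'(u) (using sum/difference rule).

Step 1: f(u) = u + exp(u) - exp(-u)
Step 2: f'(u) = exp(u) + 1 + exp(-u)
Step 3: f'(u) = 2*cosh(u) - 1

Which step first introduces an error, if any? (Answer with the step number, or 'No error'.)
Step 3

Step 3 is incorrect due to a sign flip.
The step shows: 2*cosh(u) - 1
The correct value should be: 2*cosh(u) + 1

Explanation: The sign of one term was flipped: the term 1 was incorrectly written as -1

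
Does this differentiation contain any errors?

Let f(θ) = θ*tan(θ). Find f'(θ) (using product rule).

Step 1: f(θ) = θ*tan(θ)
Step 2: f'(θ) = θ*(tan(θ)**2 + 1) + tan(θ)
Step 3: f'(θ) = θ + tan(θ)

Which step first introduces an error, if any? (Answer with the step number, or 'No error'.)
Step 3

Step 3 is incorrect due to a dropped term.
The step shows: θ + tan(θ)
The correct value should be: θ*tan(θ)**2 + θ + tan(θ)

Explanation: A term was dropped: the term θ*tan(θ)**2 was incorrectly omitted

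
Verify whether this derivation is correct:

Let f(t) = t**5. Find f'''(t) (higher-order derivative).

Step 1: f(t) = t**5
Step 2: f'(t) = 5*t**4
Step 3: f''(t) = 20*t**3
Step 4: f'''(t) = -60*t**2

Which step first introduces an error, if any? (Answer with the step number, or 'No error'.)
Step 4

Step 4 is incorrect due to a sign flip.
The step shows: -60*t**2
The correct value should be: 60*t**2

Explanation: The sign of the whole expression was flipped: the term 60*t**2 was incorrectly written as -60*t**2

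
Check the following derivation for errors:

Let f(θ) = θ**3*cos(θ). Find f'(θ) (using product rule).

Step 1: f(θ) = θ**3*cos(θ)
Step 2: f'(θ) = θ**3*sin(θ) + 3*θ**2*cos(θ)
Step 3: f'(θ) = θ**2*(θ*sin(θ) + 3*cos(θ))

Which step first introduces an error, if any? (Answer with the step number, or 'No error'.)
Step 2

Step 2 is incorrect due to a sign flip.
The step shows: θ**3*sin(θ) + 3*θ**2*cos(θ)
The correct value should be: -θ**3*sin(θ) + 3*θ**2*cos(θ)

Explanation: The sign of one term was flipped: the term -θ**3*sin(θ) was incorrectly written as θ**3*sin(θ)
The later steps are derived from this incorrect expression, so the error originates in Step 2.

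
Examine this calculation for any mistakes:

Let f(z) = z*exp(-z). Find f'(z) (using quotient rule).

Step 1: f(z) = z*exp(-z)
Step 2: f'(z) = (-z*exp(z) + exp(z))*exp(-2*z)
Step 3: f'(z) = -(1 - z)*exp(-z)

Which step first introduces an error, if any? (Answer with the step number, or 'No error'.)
Step 3

Step 3 is incorrect due to a sign flip.
The step shows: -(1 - z)*exp(-z)
The correct value should be: (1 - z)*exp(-z)

Explanation: The sign of the whole expression was flipped: the term (1 - z)*exp(-z) was incorrectly written as -(1 - z)*exp(-z)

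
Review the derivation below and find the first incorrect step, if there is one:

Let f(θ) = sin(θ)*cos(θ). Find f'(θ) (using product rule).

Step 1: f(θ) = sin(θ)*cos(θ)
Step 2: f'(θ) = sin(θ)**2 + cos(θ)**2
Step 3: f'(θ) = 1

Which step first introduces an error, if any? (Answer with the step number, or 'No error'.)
Step 2

Step 2 is incorrect due to a sign flip.
The step shows: sin(θ)**2 + cos(θ)**2
The correct value should be: -sin(θ)**2 + cos(θ)**2

Explanation: The sign of one term was flipped: the term -sin(θ)**2 was incorrectly written as sin(θ)**2
The later steps are derived from this incorrect expression, so the error originates in Step 2.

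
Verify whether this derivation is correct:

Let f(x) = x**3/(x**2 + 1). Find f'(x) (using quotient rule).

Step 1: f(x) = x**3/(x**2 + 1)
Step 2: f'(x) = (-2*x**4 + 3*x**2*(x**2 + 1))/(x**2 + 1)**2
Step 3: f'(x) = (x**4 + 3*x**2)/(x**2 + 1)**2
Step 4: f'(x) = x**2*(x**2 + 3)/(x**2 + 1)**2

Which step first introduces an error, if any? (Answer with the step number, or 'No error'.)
No error

All steps in this derivation are correct.
The final answer f'(x) = x**2*(x**2 + 3)/(x**2 + 1)**2 is valid.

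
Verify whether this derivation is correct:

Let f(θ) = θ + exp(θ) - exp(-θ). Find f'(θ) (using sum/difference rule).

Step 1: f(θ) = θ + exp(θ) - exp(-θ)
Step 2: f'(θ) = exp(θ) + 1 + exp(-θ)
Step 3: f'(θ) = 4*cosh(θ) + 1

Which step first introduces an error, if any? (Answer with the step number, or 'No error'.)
Step 3

Step 3 is incorrect due to a wrong coefficient.
The step shows: 4*cosh(θ) + 1
The correct value should be: 2*cosh(θ) + 1

Explanation: The coefficient 2 was incorrectly written as 4: the term 2*cosh(θ) was incorrectly written as 4*cosh(θ)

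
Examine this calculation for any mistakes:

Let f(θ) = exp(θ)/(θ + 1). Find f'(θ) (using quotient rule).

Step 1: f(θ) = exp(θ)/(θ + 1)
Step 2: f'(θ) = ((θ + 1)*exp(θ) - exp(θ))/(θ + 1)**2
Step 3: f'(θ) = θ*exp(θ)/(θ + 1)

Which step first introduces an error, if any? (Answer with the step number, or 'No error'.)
Step 3

Step 3 is incorrect due to a wrong exponent.
The step shows: θ*exp(θ)/(θ + 1)
The correct value should be: θ*exp(θ)/(θ + 1)**2

Explanation: The exponent -2 on θ + 1 was incorrectly written as -1: the term θ*exp(θ)/(θ + 1)**2 was incorrectly written as θ*exp(θ)/(θ + 1)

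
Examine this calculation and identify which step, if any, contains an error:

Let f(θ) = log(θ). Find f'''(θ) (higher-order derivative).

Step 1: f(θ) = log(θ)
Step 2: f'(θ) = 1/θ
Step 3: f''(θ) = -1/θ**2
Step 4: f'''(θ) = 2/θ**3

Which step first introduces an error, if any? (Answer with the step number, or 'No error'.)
No error

All steps in this derivation are correct.
The final answer f'''(θ) = 2/θ**3 is valid.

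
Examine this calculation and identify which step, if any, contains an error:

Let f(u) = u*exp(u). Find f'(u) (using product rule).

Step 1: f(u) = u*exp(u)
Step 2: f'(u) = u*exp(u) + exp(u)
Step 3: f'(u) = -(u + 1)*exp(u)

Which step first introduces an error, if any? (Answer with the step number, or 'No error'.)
Step 3

Step 3 is incorrect due to a sign flip.
The step shows: -(u + 1)*exp(u)
The correct value should be: (u + 1)*exp(u)

Explanation: The sign of the whole expression was flipped: the term (u + 1)*exp(u) was incorrectly written as -(u + 1)*exp(u)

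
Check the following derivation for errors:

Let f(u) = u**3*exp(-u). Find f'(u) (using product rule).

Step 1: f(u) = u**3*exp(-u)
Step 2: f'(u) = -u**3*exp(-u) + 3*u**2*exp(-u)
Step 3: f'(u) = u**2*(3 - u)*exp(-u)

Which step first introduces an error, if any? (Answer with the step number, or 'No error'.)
No error

All steps in this derivation are correct.
The final answer f'(u) = u**2*(3 - u)*exp(-u) is valid.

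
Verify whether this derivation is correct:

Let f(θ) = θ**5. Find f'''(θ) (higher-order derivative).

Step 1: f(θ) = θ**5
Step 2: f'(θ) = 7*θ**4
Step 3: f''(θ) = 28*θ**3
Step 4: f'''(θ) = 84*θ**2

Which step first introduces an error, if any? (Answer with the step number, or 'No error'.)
Step 2

Step 2 is incorrect due to a wrong coefficient.
The step shows: 7*θ**4
The correct value should be: 5*θ**4

Explanation: The coefficient 5 was incorrectly written as 7: the term 5*θ**4 was incorrectly written as 7*θ**4
The later steps are derived from this incorrect expression, so the error originates in Step 2.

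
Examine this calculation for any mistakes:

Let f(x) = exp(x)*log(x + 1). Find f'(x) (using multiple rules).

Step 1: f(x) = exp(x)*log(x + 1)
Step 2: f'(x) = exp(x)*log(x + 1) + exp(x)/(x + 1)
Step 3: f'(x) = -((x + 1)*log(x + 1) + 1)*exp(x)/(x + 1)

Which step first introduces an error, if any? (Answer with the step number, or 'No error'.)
Step 3

Step 3 is incorrect due to a sign flip.
The step shows: -((x + 1)*log(x + 1) + 1)*exp(x)/(x + 1)
The correct value should be: ((x + 1)*log(x + 1) + 1)*exp(x)/(x + 1)

Explanation: The sign of the whole expression was flipped: the term ((x + 1)*log(x + 1) + 1)*exp(x)/(x + 1) was incorrectly written as -((x + 1)*log(x + 1) + 1)*exp(x)/(x + 1)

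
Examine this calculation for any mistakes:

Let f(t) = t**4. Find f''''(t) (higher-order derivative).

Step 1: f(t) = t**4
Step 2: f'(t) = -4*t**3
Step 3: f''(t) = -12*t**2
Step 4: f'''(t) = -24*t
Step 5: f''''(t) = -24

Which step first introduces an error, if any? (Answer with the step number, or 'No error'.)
Step 2

Step 2 is incorrect due to a sign flip.
The step shows: -4*t**3
The correct value should be: 4*t**3

Explanation: The sign of the whole expression was flipped: the term 4*t**3 was incorrectly written as -4*t**3
The later steps are derived from this incorrect expression, so the error originates in Step 2.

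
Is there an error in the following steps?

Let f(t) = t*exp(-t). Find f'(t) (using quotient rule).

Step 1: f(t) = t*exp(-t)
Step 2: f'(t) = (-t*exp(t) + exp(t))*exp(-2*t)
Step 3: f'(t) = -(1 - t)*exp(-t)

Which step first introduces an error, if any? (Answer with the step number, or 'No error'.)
Step 3

Step 3 is incorrect due to a sign flip.
The step shows: -(1 - t)*exp(-t)
The correct value should be: (1 - t)*exp(-t)

Explanation: The sign of the whole expression was flipped: the term (1 - t)*exp(-t) was incorrectly written as -(1 - t)*exp(-t)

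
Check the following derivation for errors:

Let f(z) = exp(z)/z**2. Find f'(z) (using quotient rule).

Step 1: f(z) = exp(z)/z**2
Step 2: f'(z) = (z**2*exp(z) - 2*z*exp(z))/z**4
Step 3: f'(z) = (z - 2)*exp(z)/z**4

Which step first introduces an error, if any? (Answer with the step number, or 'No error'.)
Step 3

Step 3 is incorrect due to a wrong exponent.
The step shows: (z - 2)*exp(z)/z**4
The correct value should be: (z - 2)*exp(z)/z**3

Explanation: The exponent -3 on z was incorrectly written as -4: the term (z - 2)*exp(z)/z**3 was incorrectly written as (z - 2)*exp(z)/z**4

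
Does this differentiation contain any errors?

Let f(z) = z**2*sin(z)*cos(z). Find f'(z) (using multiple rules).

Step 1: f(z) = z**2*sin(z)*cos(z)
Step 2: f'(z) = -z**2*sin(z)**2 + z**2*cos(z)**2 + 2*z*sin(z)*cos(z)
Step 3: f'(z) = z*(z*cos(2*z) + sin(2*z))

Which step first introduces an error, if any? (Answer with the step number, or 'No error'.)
No error

All steps in this derivation are correct.
The final answer f'(z) = z*(z*cos(2*z) + sin(2*z)) is valid.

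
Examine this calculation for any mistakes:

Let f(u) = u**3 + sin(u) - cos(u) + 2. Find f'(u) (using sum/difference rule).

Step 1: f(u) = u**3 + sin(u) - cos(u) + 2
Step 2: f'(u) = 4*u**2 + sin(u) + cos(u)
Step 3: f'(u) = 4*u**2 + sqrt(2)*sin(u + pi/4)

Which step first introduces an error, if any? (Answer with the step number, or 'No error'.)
Step 2

Step 2 is incorrect due to a wrong coefficient.
The step shows: 4*u**2 + sin(u) + cos(u)
The correct value should be: 3*u**2 + sin(u) + cos(u)

Explanation: The coefficient 3 was incorrectly written as 4: the term 3*u**2 was incorrectly written as 4*u**2
The later steps are derived from this incorrect expression, so the error originates in Step 2.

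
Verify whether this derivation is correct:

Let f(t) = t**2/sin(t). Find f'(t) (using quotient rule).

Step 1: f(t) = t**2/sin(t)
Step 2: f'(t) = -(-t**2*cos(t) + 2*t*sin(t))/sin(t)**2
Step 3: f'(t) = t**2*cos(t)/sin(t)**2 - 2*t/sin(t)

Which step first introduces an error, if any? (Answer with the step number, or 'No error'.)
Step 2

Step 2 is incorrect due to a sign flip.
The step shows: -(-t**2*cos(t) + 2*t*sin(t))/sin(t)**2
The correct value should be: (-t**2*cos(t) + 2*t*sin(t))/sin(t)**2

Explanation: The sign of the whole expression was flipped: the term (-t**2*cos(t) + 2*t*sin(t))/sin(t)**2 was incorrectly written as -(-t**2*cos(t) + 2*t*sin(t))/sin(t)**2
The later steps are derived from this incorrect expression, so the error originates in Step 2.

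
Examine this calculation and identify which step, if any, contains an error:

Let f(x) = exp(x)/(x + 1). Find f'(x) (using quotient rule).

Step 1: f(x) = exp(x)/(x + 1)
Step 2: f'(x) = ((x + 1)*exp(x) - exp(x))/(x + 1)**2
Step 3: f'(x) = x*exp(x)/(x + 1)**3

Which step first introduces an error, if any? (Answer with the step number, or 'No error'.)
Step 3

Step 3 is incorrect due to a wrong exponent.
The step shows: x*exp(x)/(x + 1)**3
The correct value should be: x*exp(x)/(x + 1)**2

Explanation: The exponent -2 on x + 1 was incorrectly written as -3: the term x*exp(x)/(x + 1)**2 was incorrectly written as x*exp(x)/(x + 1)**3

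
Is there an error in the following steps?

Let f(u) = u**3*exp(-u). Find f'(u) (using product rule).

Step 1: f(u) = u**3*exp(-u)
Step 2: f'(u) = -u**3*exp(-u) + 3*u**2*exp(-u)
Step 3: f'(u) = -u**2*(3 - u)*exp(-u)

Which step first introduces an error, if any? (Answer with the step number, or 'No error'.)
Step 3

Step 3 is incorrect due to a sign flip.
The step shows: -u**2*(3 - u)*exp(-u)
The correct value should be: u**2*(3 - u)*exp(-u)

Explanation: The sign of the whole expression was flipped: the term u**2*(3 - u)*exp(-u) was incorrectly written as -u**2*(3 - u)*exp(-u)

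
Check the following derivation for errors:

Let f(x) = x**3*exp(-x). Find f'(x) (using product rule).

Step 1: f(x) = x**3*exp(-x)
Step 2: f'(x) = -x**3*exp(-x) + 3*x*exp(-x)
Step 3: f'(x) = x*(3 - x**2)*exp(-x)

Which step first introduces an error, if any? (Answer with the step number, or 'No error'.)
Step 2

Step 2 is incorrect due to a wrong exponent.
The step shows: -x**3*exp(-x) + 3*x*exp(-x)
The correct value should be: -x**3*exp(-x) + 3*x**2*exp(-x)

Explanation: The exponent 2 on x was incorrectly written as 1: the term 3*x**2*exp(-x) was incorrectly written as 3*x*exp(-x)
The later steps are derived from this incorrect expression, so the error originates in Step 2.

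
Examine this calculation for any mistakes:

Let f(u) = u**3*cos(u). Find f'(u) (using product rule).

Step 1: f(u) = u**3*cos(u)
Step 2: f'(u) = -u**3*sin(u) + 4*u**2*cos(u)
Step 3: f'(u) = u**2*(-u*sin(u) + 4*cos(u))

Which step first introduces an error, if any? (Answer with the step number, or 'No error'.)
Step 2

Step 2 is incorrect due to a wrong coefficient.
The step shows: -u**3*sin(u) + 4*u**2*cos(u)
The correct value should be: -u**3*sin(u) + 3*u**2*cos(u)

Explanation: The coefficient 3 was incorrectly written as 4: the term 3*u**2*cos(u) was incorrectly written as 4*u**2*cos(u)
The later steps are derived from this incorrect expression, so the error originates in Step 2.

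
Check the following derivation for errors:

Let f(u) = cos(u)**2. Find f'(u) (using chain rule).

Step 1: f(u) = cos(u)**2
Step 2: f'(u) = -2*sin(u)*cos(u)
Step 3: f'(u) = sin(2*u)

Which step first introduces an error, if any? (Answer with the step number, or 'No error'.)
Step 3

Step 3 is incorrect due to a sign flip.
The step shows: sin(2*u)
The correct value should be: -sin(2*u)

Explanation: The sign of the whole expression was flipped: the term -sin(2*u) was incorrectly written as sin(2*u)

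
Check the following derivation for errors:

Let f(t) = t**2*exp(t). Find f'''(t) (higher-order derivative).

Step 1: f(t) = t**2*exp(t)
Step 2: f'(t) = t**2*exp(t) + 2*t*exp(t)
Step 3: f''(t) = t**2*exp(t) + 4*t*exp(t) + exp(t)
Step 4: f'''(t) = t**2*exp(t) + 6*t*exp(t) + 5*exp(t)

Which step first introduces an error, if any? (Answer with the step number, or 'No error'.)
Step 3

Step 3 is incorrect due to a wrong coefficient.
The step shows: t**2*exp(t) + 4*t*exp(t) + exp(t)
The correct value should be: t**2*exp(t) + 4*t*exp(t) + 2*exp(t)

Explanation: The coefficient 2 was incorrectly written as 1: the term 2*exp(t) was incorrectly written as exp(t)
The later steps are derived from this incorrect expression, so the error originates in Step 3.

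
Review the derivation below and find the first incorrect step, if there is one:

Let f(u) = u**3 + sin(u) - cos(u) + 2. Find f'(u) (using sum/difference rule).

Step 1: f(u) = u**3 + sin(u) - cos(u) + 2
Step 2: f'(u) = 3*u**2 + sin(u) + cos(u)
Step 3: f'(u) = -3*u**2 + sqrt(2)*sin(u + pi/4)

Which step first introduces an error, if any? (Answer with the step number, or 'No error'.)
Step 3

Step 3 is incorrect due to a sign flip.
The step shows: -3*u**2 + sqrt(2)*sin(u + pi/4)
The correct value should be: 3*u**2 + sqrt(2)*sin(u + pi/4)

Explanation: The sign of one term was flipped: the term 3*u**2 was incorrectly written as -3*u**2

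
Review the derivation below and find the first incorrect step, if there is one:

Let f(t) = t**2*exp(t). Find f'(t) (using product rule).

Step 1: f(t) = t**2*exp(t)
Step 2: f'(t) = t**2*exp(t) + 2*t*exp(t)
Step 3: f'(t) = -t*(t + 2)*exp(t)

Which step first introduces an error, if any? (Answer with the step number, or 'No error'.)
Step 3

Step 3 is incorrect due to a sign flip.
The step shows: -t*(t + 2)*exp(t)
The correct value should be: t*(t + 2)*exp(t)

Explanation: The sign of the whole expression was flipped: the term t*(t + 2)*exp(t) was incorrectly written as -t*(t + 2)*exp(t)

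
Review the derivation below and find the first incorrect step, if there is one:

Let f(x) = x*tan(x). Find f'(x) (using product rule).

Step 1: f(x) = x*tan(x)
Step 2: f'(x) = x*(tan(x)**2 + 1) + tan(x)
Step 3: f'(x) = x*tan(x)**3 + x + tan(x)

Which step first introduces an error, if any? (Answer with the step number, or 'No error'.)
Step 3

Step 3 is incorrect due to a wrong exponent.
The step shows: x*tan(x)**3 + x + tan(x)
The correct value should be: x*tan(x)**2 + x + tan(x)

Explanation: The exponent 2 on tan(x) was incorrectly written as 3: the term x*tan(x)**2 was incorrectly written as x*tan(x)**3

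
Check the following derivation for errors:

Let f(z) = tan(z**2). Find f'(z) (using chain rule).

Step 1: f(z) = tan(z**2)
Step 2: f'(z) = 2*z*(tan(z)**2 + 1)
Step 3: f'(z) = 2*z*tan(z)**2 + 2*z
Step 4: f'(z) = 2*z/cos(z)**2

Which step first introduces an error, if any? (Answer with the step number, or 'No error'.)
Step 2

Step 2 is incorrect due to a wrong exponent.
The step shows: 2*z*(tan(z)**2 + 1)
The correct value should be: 2*z*(tan(z**2)**2 + 1)

Explanation: The exponent 2 on z was incorrectly written as 1: the term 2*z*(tan(z**2)**2 + 1) was incorrectly written as 2*z*(tan(z)**2 + 1)
The later steps are derived from this incorrect expression, so the error originates in Step 2.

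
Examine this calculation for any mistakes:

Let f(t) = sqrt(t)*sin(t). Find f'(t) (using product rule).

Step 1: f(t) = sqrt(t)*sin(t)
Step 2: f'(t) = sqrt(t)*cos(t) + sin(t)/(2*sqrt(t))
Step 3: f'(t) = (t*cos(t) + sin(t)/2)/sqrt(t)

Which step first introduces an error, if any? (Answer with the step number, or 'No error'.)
No error

All steps in this derivation are correct.
The final answer f'(t) = (t*cos(t) + sin(t)/2)/sqrt(t) is valid.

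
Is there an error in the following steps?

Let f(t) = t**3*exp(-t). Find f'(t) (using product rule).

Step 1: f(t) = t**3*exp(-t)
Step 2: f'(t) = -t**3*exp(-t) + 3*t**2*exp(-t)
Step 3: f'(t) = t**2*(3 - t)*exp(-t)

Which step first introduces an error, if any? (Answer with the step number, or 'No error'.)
No error

All steps in this derivation are correct.
The final answer f'(t) = t**2*(3 - t)*exp(-t) is valid.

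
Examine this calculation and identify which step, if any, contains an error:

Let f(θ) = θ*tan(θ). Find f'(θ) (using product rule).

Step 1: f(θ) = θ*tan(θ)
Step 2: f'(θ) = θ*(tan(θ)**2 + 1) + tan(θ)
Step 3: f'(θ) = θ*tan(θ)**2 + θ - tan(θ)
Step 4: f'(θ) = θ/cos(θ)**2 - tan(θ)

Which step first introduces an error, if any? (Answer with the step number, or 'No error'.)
Step 3

Step 3 is incorrect due to a sign flip.
The step shows: θ*tan(θ)**2 + θ - tan(θ)
The correct value should be: θ*tan(θ)**2 + θ + tan(θ)

Explanation: The sign of one term was flipped: the term tan(θ) was incorrectly written as -tan(θ)
The later steps are derived from this incorrect expression, so the error originates in Step 3.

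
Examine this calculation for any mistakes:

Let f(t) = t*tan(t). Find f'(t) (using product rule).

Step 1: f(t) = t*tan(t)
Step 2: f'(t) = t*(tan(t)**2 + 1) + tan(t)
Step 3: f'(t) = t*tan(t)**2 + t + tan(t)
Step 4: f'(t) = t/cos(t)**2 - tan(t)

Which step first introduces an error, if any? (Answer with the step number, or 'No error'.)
Step 4

Step 4 is incorrect due to a sign flip.
The step shows: t/cos(t)**2 - tan(t)
The correct value should be: t/cos(t)**2 + tan(t)

Explanation: The sign of one term was flipped: the term tan(t) was incorrectly written as -tan(t)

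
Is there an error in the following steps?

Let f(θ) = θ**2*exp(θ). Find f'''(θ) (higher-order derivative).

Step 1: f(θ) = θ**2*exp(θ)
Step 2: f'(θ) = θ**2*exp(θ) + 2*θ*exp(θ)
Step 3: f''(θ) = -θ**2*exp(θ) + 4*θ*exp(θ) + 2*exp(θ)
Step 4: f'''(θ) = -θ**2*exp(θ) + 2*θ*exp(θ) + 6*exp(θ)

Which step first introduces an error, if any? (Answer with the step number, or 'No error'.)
Step 3

Step 3 is incorrect due to a sign flip.
The step shows: -θ**2*exp(θ) + 4*θ*exp(θ) + 2*exp(θ)
The correct value should be: θ**2*exp(θ) + 4*θ*exp(θ) + 2*exp(θ)

Explanation: The sign of one term was flipped: the term θ**2*exp(θ) was incorrectly written as -θ**2*exp(θ)
The later steps are derived from this incorrect expression, so the error originates in Step 3.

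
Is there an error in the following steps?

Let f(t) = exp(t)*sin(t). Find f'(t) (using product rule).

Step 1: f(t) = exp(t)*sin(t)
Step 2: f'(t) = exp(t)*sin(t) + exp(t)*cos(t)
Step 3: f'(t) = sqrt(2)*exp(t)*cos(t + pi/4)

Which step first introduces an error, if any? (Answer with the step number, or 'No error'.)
Step 3

Step 3 is incorrect due to a wrong trig function.
The step shows: sqrt(2)*exp(t)*cos(t + pi/4)
The correct value should be: sqrt(2)*exp(t)*sin(t + pi/4)

Explanation: sin(t + pi/4) was incorrectly written as cos(t + pi/4): the term sqrt(2)*exp(t)*sin(t + pi/4) was incorrectly written as sqrt(2)*exp(t)*cos(t + pi/4)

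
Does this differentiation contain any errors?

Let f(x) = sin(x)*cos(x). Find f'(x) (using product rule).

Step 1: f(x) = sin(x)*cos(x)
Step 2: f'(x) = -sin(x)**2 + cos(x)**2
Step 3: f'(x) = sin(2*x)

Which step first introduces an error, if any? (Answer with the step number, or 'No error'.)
Step 3

Step 3 is incorrect due to a wrong trig function.
The step shows: sin(2*x)
The correct value should be: cos(2*x)

Explanation: cos(2*x) was incorrectly written as sin(2*x): the term cos(2*x) was incorrectly written as sin(2*x)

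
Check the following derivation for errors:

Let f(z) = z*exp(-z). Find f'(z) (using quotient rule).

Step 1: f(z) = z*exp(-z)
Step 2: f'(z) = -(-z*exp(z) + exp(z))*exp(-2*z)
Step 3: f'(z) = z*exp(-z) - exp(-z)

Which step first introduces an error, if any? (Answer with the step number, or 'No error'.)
Step 2

Step 2 is incorrect due to a sign flip.
The step shows: -(-z*exp(z) + exp(z))*exp(-2*z)
The correct value should be: (-z*exp(z) + exp(z))*exp(-2*z)

Explanation: The sign of the whole expression was flipped: the term (-z*exp(z) + exp(z))*exp(-2*z) was incorrectly written as -(-z*exp(z) + exp(z))*exp(-2*z)
The later steps are derived from this incorrect expression, so the error originates in Step 2.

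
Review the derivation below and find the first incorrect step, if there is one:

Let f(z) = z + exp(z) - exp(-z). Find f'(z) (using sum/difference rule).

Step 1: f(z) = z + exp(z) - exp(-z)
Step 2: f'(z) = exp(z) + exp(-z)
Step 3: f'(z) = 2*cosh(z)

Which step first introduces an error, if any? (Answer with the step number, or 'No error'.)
Step 2

Step 2 is incorrect due to a dropped term.
The step shows: exp(z) + exp(-z)
The correct value should be: exp(z) + 1 + exp(-z)

Explanation: A term was dropped: the term 1 was incorrectly omitted
The later steps are derived from this incorrect expression, so the error originates in Step 2.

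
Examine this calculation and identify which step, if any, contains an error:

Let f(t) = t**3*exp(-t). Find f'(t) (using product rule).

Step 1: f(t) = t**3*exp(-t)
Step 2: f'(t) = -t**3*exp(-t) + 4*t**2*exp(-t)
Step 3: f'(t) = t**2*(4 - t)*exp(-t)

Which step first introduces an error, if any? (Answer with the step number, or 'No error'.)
Step 2

Step 2 is incorrect due to a wrong coefficient.
The step shows: -t**3*exp(-t) + 4*t**2*exp(-t)
The correct value should be: -t**3*exp(-t) + 3*t**2*exp(-t)

Explanation: The coefficient 3 was incorrectly written as 4: the term 3*t**2*exp(-t) was incorrectly written as 4*t**2*exp(-t)
The later steps are derived from this incorrect expression, so the error originates in Step 2.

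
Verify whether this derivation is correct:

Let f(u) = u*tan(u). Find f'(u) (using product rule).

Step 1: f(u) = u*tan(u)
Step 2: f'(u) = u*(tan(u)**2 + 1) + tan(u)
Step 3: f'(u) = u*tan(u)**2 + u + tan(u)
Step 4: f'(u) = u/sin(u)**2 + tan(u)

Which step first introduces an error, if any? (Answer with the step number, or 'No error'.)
Step 4

Step 4 is incorrect due to a wrong trig function.
The step shows: u/sin(u)**2 + tan(u)
The correct value should be: u/cos(u)**2 + tan(u)

Explanation: cos(u) was incorrectly written as sin(u): the term u/cos(u)**2 was incorrectly written as u/sin(u)**2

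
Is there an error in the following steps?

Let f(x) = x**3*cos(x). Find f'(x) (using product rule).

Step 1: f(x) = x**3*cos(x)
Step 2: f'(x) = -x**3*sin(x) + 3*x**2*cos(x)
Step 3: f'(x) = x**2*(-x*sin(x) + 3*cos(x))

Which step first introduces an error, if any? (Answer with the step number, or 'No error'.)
No error

All steps in this derivation are correct.
The final answer f'(x) = x**2*(-x*sin(x) + 3*cos(x)) is valid.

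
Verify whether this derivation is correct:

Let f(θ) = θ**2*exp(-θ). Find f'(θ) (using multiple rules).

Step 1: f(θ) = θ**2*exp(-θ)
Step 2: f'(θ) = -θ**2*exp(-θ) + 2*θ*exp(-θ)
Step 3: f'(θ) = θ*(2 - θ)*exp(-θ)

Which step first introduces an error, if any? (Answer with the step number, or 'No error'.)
No error

All steps in this derivation are correct.
The final answer f'(θ) = θ*(2 - θ)*exp(-θ) is valid.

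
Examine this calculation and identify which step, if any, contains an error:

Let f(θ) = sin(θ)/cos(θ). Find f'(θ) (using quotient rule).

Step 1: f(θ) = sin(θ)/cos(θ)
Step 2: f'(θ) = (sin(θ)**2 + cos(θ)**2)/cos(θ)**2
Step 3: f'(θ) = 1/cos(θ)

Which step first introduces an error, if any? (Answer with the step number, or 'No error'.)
Step 3

Step 3 is incorrect due to a wrong exponent.
The step shows: 1/cos(θ)
The correct value should be: cos(θ)**(-2)

Explanation: The exponent -2 on cos(θ) was incorrectly written as -1: the term cos(θ)**(-2) was incorrectly written as 1/cos(θ)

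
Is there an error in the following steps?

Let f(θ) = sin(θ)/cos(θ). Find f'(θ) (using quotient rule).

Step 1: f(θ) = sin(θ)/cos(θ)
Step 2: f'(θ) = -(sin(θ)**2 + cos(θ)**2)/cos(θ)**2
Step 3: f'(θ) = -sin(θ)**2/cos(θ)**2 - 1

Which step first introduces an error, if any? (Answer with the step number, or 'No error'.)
Step 2

Step 2 is incorrect due to a sign flip.
The step shows: -(sin(θ)**2 + cos(θ)**2)/cos(θ)**2
The correct value should be: (sin(θ)**2 + cos(θ)**2)/cos(θ)**2

Explanation: The sign of the whole expression was flipped: the term (sin(θ)**2 + cos(θ)**2)/cos(θ)**2 was incorrectly written as -(sin(θ)**2 + cos(θ)**2)/cos(θ)**2
The later steps are derived from this incorrect expression, so the error originates in Step 2.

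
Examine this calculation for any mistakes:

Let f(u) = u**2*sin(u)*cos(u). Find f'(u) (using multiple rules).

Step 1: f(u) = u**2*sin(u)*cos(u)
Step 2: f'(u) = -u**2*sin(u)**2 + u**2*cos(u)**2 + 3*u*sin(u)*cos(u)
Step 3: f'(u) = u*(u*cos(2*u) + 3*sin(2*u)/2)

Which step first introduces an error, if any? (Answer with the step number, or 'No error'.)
Step 2

Step 2 is incorrect due to a wrong coefficient.
The step shows: -u**2*sin(u)**2 + u**2*cos(u)**2 + 3*u*sin(u)*cos(u)
The correct value should be: -u**2*sin(u)**2 + u**2*cos(u)**2 + 2*u*sin(u)*cos(u)

Explanation: The coefficient 2 was incorrectly written as 3: the term 2*u*sin(u)*cos(u) was incorrectly written as 3*u*sin(u)*cos(u)
The later steps are derived from this incorrect expression, so the error originates in Step 2.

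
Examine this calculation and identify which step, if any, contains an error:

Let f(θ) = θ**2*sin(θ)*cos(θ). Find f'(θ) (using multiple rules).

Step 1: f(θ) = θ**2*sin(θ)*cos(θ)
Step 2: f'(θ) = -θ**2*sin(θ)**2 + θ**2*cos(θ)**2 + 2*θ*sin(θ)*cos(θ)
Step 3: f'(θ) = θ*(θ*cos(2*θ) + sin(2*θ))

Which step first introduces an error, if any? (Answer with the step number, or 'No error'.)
No error

All steps in this derivation are correct.
The final answer f'(θ) = θ*(θ*cos(2*θ) + sin(2*θ)) is valid.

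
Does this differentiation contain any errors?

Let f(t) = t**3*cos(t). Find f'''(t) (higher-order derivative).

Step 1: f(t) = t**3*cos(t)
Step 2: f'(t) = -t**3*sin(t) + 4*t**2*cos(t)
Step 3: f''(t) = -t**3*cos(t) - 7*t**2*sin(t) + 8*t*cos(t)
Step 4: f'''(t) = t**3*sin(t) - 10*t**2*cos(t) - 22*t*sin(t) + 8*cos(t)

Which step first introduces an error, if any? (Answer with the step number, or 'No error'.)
Step 2

Step 2 is incorrect due to a wrong coefficient.
The step shows: -t**3*sin(t) + 4*t**2*cos(t)
The correct value should be: -t**3*sin(t) + 3*t**2*cos(t)

Explanation: The coefficient 3 was incorrectly written as 4: the term 3*t**2*cos(t) was incorrectly written as 4*t**2*cos(t)
The later steps are derived from this incorrect expression, so the error originates in Step 2.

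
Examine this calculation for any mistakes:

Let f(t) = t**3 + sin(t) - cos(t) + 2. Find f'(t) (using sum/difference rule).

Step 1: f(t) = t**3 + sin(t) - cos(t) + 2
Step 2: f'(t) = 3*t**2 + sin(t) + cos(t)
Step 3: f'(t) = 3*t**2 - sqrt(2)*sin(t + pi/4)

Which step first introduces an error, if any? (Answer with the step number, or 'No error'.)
Step 3

Step 3 is incorrect due to a sign flip.
The step shows: 3*t**2 - sqrt(2)*sin(t + pi/4)
The correct value should be: 3*t**2 + sqrt(2)*sin(t + pi/4)

Explanation: The sign of one term was flipped: the term sqrt(2)*sin(t + pi/4) was incorrectly written as -sqrt(2)*sin(t + pi/4)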